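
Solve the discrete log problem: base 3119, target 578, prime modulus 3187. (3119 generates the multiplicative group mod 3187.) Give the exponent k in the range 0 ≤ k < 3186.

1373

Baby-step giant-step with m = ceil(sqrt(3186)) = 57.
Baby table (3119^j mod 3187 for j=0..56):
  0:1  1:3119  2:1437  3:1081  4:2980  5:1328  6:2119  7:2510
  8:1418  9:2373  10:1173  11:3098  12:2865  13:2774  14:2588  15:2488
  16:2914  17:2629  18:2887  19:1278  20:2332  21:774  22:1547  23:3162
  24:1700  25:2319  26:1658  27:1988  28:1857  29:1204  30:990  31:2794
  32:1228  33:2545  34:2225  35:1676  36:764  37:2227  38:1540  39:451
  40:1202  41:1126  42:3107  43:2253  44:2959  45:2756  46:625  47:2118
  48:2578  49:3168  50:1292  51:1380  52:1770  53:746  54:264  55:1170
  56:115
Giant step factor: 3119^(-57) ≡ 2528 (mod 3187).
Scan 578·2528^i mod 3187 for i = 0, 1, …:
  i=0: 578   i=1: 1538   i=2: 3111   i=3: 2279
  i=4: 2403   i=5: 362   i=6: 467   i=7: 1386
  i=8: 1295   i=9: 711     …   i=23: 1473
  i=24: 1328
Match at i=24, j=5: k = 24·57 + 5 = 1373.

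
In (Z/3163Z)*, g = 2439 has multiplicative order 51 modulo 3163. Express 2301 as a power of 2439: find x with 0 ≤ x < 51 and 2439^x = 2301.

43

Baby-step giant-step with m = ceil(sqrt(51)) = 8.
Baby table (2439^j mod 3163 for j=0..7):
  0:1  1:2439  2:2281  3:2805  4:2989  5:2619  6:1644  7:2195
Giant step factor: 2439^(-8) ≡ 2301 (mod 3163).
Scan 2301·2301^i mod 3163 for i = 0, 1, …:
  i=0: 2301   i=1: 2902   i=2: 409   i=3: 1698
  i=4: 793   i=5: 2805
Match at i=5, j=3: x = 5·8 + 3 = 43.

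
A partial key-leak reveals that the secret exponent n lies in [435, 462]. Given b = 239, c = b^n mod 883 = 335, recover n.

Compute 239^435 mod 883 = 335, then multiply by 239 repeatedly:
  239^435=335
Found 335 at exponent 435.

435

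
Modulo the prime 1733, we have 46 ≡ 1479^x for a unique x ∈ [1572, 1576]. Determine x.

Compute 1479^1572 mod 1733 = 532, then multiply by 1479 repeatedly:
  1479^1572=532  1479^1573=46
Found 46 at exponent 1573.

1573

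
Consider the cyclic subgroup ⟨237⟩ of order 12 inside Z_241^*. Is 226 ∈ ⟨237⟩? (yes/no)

yes

⟨237⟩ has order 12; its elements mod 241 are {1, 4, 15, 16, 60, 64, 177, 181, 225, 226, 237, 240}.
226 is in this set.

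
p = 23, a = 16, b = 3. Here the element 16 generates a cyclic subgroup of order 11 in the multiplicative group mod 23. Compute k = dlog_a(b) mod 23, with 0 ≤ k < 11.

2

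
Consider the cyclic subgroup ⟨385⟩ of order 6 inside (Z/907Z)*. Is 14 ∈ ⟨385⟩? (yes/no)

⟨385⟩ has order 6; its elements mod 907 are {1, 384, 385, 522, 523, 906}.
14 is not in this set.

no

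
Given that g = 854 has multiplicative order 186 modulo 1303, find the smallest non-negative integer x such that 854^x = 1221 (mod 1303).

25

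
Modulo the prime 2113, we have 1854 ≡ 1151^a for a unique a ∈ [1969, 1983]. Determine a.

Compute 1151^1969 mod 2113 = 1357, then multiply by 1151 repeatedly:
  1151^1969=1357  1151^1970=400  1151^1971=1879  1151^1972=1130  1151^1973=1135
  1151^1974=551  1151^1975=301  1151^1976=2032  1151^1977=1854
Found 1854 at exponent 1977.

1977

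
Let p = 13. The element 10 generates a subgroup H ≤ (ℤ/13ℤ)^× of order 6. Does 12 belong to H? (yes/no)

yes

12 ∈ ⟨10⟩ iff 12^6 ≡ 1 (mod 13), since |⟨10⟩| = 6.
12^6 mod 13 = 1.
Since 1 = 1, 12 lies in the subgroup.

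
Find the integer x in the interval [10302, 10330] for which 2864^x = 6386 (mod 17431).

10315

Compute 2864^10302 mod 17431 = 12039, then multiply by 2864 repeatedly:
  2864^10302=12039  2864^10303=1178  2864^10304=9609  2864^10305=14058  2864^10306=13933
  2864^10307=4553  2864^10308=1404  2864^10309=11926  2864^10310=8735  2864^10311=3555
  2864^10312=1816  2864^10313=6586  2864^10314=1962  2864^10315=6386
Found 6386 at exponent 10315.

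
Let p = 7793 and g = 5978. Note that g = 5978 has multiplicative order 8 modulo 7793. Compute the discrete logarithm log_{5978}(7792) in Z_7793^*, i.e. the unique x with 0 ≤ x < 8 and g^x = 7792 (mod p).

Successive powers of 5978 modulo 7793:
  5978^0=1  5978^1=5978  5978^2=5579  5978^3=5015  5978^4=7792
So 5978^4 ≡ 7792 (mod 7793), giving x = 4.

4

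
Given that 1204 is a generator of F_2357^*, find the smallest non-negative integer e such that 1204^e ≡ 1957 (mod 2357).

2328

Baby-step giant-step with m = ceil(sqrt(2356)) = 49.
Baby table (1204^j mod 2357 for j=0..48):
  0:1  1:1204  2:61  3:377  4:1364  5:1784  6:709  7:402
  8:823  9:952  10:706  11:1504  12:640  13:2178  14:1328  15:866
  16:870  17:972  18:1216  19:367  20:1109  21:1174  22:1653  23:904
  24:1839  25:933  26:1400  27:345  28:548  29:2189  30:430  31:1537
  32:303  33:1834  34:1984  35:1095  36:817  37:799  38:340  39:1599
  40:1884  41:902  42:1788  43:811  44:646  45:2331  46:1694  47:771
  48:1983
Giant step factor: 1204^(-49) ≡ 2184 (mod 2357).
Scan 1957·2184^i mod 2357 for i = 0, 1, …:
  i=0: 1957   i=1: 847   i=2: 1960   i=3: 328
  i=4: 2181   i=5: 2164   i=6: 391   i=7: 710
  i=8: 2091   i=9: 1235     …   i=46: 2011
  i=47: 933
Match at i=47, j=25: e = 47·49 + 25 = 2328.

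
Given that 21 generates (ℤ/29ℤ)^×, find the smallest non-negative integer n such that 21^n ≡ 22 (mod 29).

Successive powers of 21 modulo 29:
  21^0=1  21^1=21  21^2=6  21^3=10  21^4=7  21^5=2
  21^6=13  21^7=12  21^8=20  21^9=14  21^10=4  21^11=26
  21^12=24  21^13=11  21^14=28  21^15=8  21^16=23  21^17=19
  21^18=22
So 21^18 ≡ 22 (mod 29), giving n = 18.

18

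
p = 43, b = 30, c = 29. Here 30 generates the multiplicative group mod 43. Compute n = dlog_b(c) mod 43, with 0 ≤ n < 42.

Successive powers of 30 modulo 43:
  30^0=1  30^1=30  30^2=40  30^3=39  30^4=9  30^5=12
  30^6=16  30^7=7  30^8=38  30^9=22  30^10=15  30^11=20
  30^12=41  30^13=26  30^14=6  30^15=8  30^16=25  30^17=19
  30^18=11  30^19=29
So 30^19 ≡ 29 (mod 43), giving n = 19.

19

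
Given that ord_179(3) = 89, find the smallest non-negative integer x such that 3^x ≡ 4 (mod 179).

Baby-step giant-step with m = ceil(sqrt(89)) = 10.
Baby table (3^j mod 179 for j=0..9):
  0:1  1:3  2:9  3:27  4:81  5:64  6:13  7:39
  8:117  9:172
Giant step factor: 3^(-10) ≡ 17 (mod 179).
Scan 4·17^i mod 179 for i = 0, 1, …:
  i=0: 4   i=1: 68   i=2: 82   i=3: 141
  i=4: 70   i=5: 116   i=6: 3
Match at i=6, j=1: x = 6·10 + 1 = 61.

61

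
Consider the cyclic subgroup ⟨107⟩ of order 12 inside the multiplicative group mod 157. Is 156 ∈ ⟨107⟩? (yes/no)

156 ∈ ⟨107⟩ iff 156^12 ≡ 1 (mod 157), since |⟨107⟩| = 12.
156^12 mod 157 = 1.
Since 1 = 1, 156 lies in the subgroup.

yes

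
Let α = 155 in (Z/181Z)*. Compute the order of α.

The order of 155 must divide p − 1 = 180 = 2^2 · 3^2 · 5.
Divisors: 1, 2, 3, 4, 5, 6, 9, 10, 12, 15, 18, 20, 30, 36, 45, 60, 90, 180.
Check each in increasing order: 155^1 ≡ 155;  155^2 ≡ 133;  155^3 ≡ 162;  155^4 ≡ 132;  155^5 ≡ 7;  155^6 ≡ 180;  155^9 ≡ 19;  155^10 ≡ 49;  155^12 ≡ 1.
Smallest exponent giving 1 is 12.

12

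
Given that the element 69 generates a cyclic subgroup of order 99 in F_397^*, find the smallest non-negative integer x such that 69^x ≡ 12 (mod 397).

65

Baby-step giant-step with m = ceil(sqrt(99)) = 10.
Baby table (69^j mod 397 for j=0..9):
  0:1  1:69  2:394  3:190  4:9  5:224  6:370  7:122
  8:81  9:31
Giant step factor: 69^(-10) ≡ 281 (mod 397).
Scan 12·281^i mod 397 for i = 0, 1, …:
  i=0: 12   i=1: 196   i=2: 290   i=3: 105
  i=4: 127   i=5: 354   i=6: 224
Match at i=6, j=5: x = 6·10 + 5 = 65.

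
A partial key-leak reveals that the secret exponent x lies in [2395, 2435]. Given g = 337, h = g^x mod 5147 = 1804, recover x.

Compute 337^2395 mod 5147 = 5013, then multiply by 337 repeatedly:
  337^2395=5013  337^2396=1165  337^2397=1433  337^2398=4250  337^2399=1384
  337^2400=3178  337^2401=410  337^2402=4348  337^2403=3528  337^2404=5126
  337^2405=3217  337^2406=3259  337^2407=1972  337^2408=601  337^2409=1804
Found 1804 at exponent 2409.

2409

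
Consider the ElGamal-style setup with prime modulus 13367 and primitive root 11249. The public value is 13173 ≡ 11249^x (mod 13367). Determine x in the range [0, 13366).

Baby-step giant-step with m = ceil(sqrt(13366)) = 116.
Baby table (11249^j mod 13367 for j=0..115):
  0:1  1:11249  2:7979  3:9733  4:10787  5:10704  6:12727  7:5453
  8:13001  9:13269  10:7059  11:6711  12:8590  13:12234  14:7001  15:9252
  16:286  17:9134  18:9604  19:3302  20:10672  21:301  22:4098  23:8986
  24:2260  25:12073  26:457  27:7865  28:10579  29:10137  30:10603  31:12773
  32:1594  33:5759  34:6509  35:8682  36:4516  37:5884  38:9099  39:3532
  40:4744  41:4192  42:10399  43:3734  44:4652  45:11910  46:11516  47:3887
  48:1406  49:2933  50:3561  51:10157  52:8344  53:11949  54:9116  55:7627
  56:6717  57:9249  58:6640  59:11931  60:7139  61:11042  62:5294  63:2221
  64:1106  65:10084  66:2554  67:4263  68:7058  69:8829  70:611  71:2501
  72:9581  73:11915  74:926  75:3681  76:9970  77:3400  78:3613  79:6957
  80:8875  81:10119  82:8626  83:2821  84:171  85:12098  86:975  87:6835
  88:13298  89:12472  90:10863  91:10140  92:4249  93:9976  94:4059  95:11386
  96:11887  97:6762  98:7508  99:4786  100:8805  101:11342  102:11510  103:3228
  104:7000  105:11370  106:5674  107:12768  108:12184  109:5965  110:11312  111:8215
  112:4464  113:9084  114:8568  115:5362
Giant step factor: 11249^(-116) ≡ 7276 (mod 13367).
Scan 13173·7276^i mod 13367 for i = 0, 1, …:
  i=0: 13173   i=1: 5358   i=2: 6636   i=3: 1932
  i=4: 8515   i=5: 12462   i=6: 5151   i=7: 10975
  i=8: 13009   i=9: 1757     …   i=68: 13187
  i=69: 286
Match at i=69, j=16: x = 69·116 + 16 = 8020.

8020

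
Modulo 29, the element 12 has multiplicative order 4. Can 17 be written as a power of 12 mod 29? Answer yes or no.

yes

⟨12⟩ has order 4; its elements mod 29 are {1, 12, 17, 28}.
17 is in this set.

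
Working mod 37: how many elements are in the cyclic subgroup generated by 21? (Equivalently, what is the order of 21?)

18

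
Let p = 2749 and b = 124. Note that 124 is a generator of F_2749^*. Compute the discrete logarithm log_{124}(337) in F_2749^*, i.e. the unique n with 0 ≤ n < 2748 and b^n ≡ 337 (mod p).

Baby-step giant-step with m = ceil(sqrt(2748)) = 53.
Baby table (124^j mod 2749 for j=0..52):
  0:1  1:124  2:1631  3:1567  4:1878  5:1956  6:632  7:1396
  8:2666  9:704  10:2077  11:1891  12:819  13:2592  14:2524  15:2339
  16:1391  17:2046  18:796  19:2489  20:748  21:2035  22:2181  23:1042
  24:5  25:620  26:2657  27:2337  28:1143  29:1533  30:411  31:1482
  32:2334  33:771  34:2138  35:1208  36:1346  37:1964  38:1624  39:699
  40:1457  41:1983  42:1231  43:1449  44:991  45:1928  46:2658  47:2461
  48:25  49:351  50:2289  51:689  52:217
Giant step factor: 124^(-53) ≡ 2527 (mod 2749).
Scan 337·2527^i mod 2749 for i = 0, 1, …:
  i=0: 337   i=1: 2158   i=2: 1999   i=3: 1560
  i=4: 54   i=5: 1757   i=6: 304   i=7: 1237
  i=8: 286   i=9: 2484     …   i=20: 1313
  i=21: 2657
Match at i=21, j=26: n = 21·53 + 26 = 1139.

1139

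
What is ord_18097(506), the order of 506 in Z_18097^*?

312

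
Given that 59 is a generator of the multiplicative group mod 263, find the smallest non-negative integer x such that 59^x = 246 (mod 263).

225

Baby-step giant-step with m = ceil(sqrt(262)) = 17.
Baby table (59^j mod 263 for j=0..16):
  0:1  1:59  2:62  3:239  4:162  5:90  6:50  7:57
  8:207  9:115  10:210  11:29  12:133  13:220  14:93  15:227
  16:243
Giant step factor: 59^(-17) ≡ 113 (mod 263).
Scan 246·113^i mod 263 for i = 0, 1, …:
  i=0: 246   i=1: 183   i=2: 165   i=3: 235
  i=4: 255   i=5: 148   i=6: 155   i=7: 157
  i=8: 120   i=9: 147   i=10: 42   i=11: 12
  i=12: 41   i=13: 162
Match at i=13, j=4: x = 13·17 + 4 = 225.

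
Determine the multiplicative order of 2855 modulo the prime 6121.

The order of 2855 must divide p − 1 = 6120 = 2^3 · 3^2 · 5 · 17.
Divisors: 1, 2, 3, 4, 5, 6, 8, 9, 10, 12, 15, 17, 18, 20, 24, 30, 34, 36, 40, 45, 51, 60, 68, 72, 85, 90, 102, 120, 136, 153, 170, 180, 204, 255, 306, 340, 360, 408, 510, 612, 680, 765, 1020, 1224, 1530, 2040, 3060, 6120.
Check each in increasing order: 2855^1 ≡ 2855;  2855^2 ≡ 3974;  2855^3 ≡ 3557;  2855^4 ≡ 496;  2855^5 ≡ 2129;  2855^6 ≡ 142;  2855^8 ≡ 1176;  2855^9 ≡ 3172;  2855^10 ≡ 3101;  2855^12 ≡ 1801;  2855^15 ≡ 3591;  2855^17 ≡ 2583;  2855^18 ≡ 4781;  2855^20 ≡ 110;  2855^24 ≡ 5592;  2855^30 ≡ 4455;  2855^34 ≡ 6120;  2855^36 ≡ 2147;  2855^40 ≡ 5979;  2855^45 ≡ 3732;  2855^51 ≡ 3538;  2855^60 ≡ 2743;  2855^68 ≡ 1.
Smallest exponent giving 1 is 68.

68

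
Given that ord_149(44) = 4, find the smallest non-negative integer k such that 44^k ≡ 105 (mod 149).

Successive powers of 44 modulo 149:
  44^0=1  44^1=44  44^2=148  44^3=105
So 44^3 ≡ 105 (mod 149), giving k = 3.

3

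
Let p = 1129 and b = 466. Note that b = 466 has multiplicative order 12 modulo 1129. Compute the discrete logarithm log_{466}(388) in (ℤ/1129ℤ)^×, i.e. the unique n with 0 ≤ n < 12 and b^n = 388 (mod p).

Successive powers of 466 modulo 1129:
  466^0=1  466^1=466  466^2=388
So 466^2 ≡ 388 (mod 1129), giving n = 2.

2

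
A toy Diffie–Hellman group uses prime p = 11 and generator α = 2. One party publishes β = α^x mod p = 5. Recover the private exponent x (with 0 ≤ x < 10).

4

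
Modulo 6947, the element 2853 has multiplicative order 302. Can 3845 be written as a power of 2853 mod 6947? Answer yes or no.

no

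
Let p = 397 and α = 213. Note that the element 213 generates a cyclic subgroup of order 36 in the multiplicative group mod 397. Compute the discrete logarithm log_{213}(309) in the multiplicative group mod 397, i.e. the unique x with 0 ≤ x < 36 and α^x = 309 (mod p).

Successive powers of 213 modulo 397:
  213^0=1  213^1=213  213^2=111  213^3=220  213^4=14  213^5=203
  213^6=363  213^7=301  213^8=196  213^9=63  213^10=318  213^11=244
  213^12=362  213^13=88  213^14=85  213^15=240  213^16=304  213^17=41
  213^18=396  213^19=184  213^20=286  213^21=177  213^22=383  213^23=194
  213^24=34  213^25=96  213^26=201  213^27=334  213^28=79  213^29=153
  213^30=35  213^31=309
So 213^31 ≡ 309 (mod 397), giving x = 31.

31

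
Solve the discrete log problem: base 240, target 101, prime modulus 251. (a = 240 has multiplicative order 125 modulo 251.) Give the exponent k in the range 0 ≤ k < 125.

51

Baby-step giant-step with m = ceil(sqrt(125)) = 12.
Baby table (240^j mod 251 for j=0..11):
  0:1  1:240  2:121  3:175  4:83  5:91  6:3  7:218
  8:112  9:23  10:249  11:22
Giant step factor: 240^(-12) ≡ 28 (mod 251).
Scan 101·28^i mod 251 for i = 0, 1, …:
  i=0: 101   i=1: 67   i=2: 119   i=3: 69
  i=4: 175
Match at i=4, j=3: k = 4·12 + 3 = 51.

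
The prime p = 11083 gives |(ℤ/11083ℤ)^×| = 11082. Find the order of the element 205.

The order of 205 must divide p − 1 = 11082 = 2 · 3 · 1847.
Divisors: 1, 2, 3, 6, 1847, 3694, 5541, 11082.
Check each in increasing order: 205^1 ≡ 205;  205^2 ≡ 8776;  205^3 ≡ 3634;  205^6 ≡ 6103;  205^1847 ≡ 6705;  205^3694 ≡ 4377;  205^5541 ≡ 1.
Smallest exponent giving 1 is 5541.

5541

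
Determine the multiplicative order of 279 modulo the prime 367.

183

The order of 279 must divide p − 1 = 366 = 2 · 3 · 61.
Divisors: 1, 2, 3, 6, 61, 122, 183, 366.
Check each in increasing order: 279^1 ≡ 279;  279^2 ≡ 37;  279^3 ≡ 47;  279^6 ≡ 7;  279^61 ≡ 83;  279^122 ≡ 283;  279^183 ≡ 1.
Smallest exponent giving 1 is 183.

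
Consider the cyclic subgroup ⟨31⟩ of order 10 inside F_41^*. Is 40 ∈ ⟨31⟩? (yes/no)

yes

40 ∈ ⟨31⟩ iff 40^10 ≡ 1 (mod 41), since |⟨31⟩| = 10.
40^10 mod 41 = 1.
Since 1 = 1, 40 lies in the subgroup.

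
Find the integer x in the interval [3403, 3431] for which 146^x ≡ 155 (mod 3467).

Compute 146^3403 mod 3467 = 3361, then multiply by 146 repeatedly:
  146^3403=3361  146^3404=1859  146^3405=988  146^3406=2101  146^3407=1650
  146^3408=1677  146^3409=2152  146^3410=2162  146^3411=155
Found 155 at exponent 3411.

3411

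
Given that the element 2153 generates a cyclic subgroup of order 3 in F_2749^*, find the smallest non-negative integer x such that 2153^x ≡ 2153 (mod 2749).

1

Successive powers of 2153 modulo 2749:
  2153^0=1  2153^1=2153
So 2153^1 ≡ 2153 (mod 2749), giving x = 1.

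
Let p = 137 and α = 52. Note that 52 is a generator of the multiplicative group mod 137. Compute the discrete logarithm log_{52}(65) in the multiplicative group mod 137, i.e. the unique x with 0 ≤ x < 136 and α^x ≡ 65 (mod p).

Baby-step giant-step with m = ceil(sqrt(136)) = 12.
Baby table (52^j mod 137 for j=0..11):
  0:1  1:52  2:101  3:46  4:63  5:125  6:61  7:21
  8:133  9:66  10:7  11:90
Giant step factor: 52^(-12) ≡ 81 (mod 137).
Scan 65·81^i mod 137 for i = 0, 1, …:
  i=0: 65   i=1: 59   i=2: 121   i=3: 74
  i=4: 103   i=5: 123   i=6: 99   i=7: 73
  i=8: 22   i=9: 1
Match at i=9, j=0: x = 9·12 + 0 = 108.

108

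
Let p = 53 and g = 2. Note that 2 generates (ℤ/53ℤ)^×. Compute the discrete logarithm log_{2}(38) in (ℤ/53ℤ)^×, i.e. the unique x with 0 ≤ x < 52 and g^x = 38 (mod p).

Baby-step giant-step with m = ceil(sqrt(52)) = 8.
Baby table (2^j mod 53 for j=0..7):
  0:1  1:2  2:4  3:8  4:16  5:32  6:11  7:22
Giant step factor: 2^(-8) ≡ 47 (mod 53).
Scan 38·47^i mod 53 for i = 0, 1, …:
  i=0: 38   i=1: 37   i=2: 43   i=3: 7
  i=4: 11
Match at i=4, j=6: x = 4·8 + 6 = 38.

38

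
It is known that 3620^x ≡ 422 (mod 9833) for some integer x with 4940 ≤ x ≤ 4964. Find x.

4943

Compute 3620^4940 mod 9833 = 9767, then multiply by 3620 repeatedly:
  3620^4940=9767  3620^4941=6905  3620^4942=614  3620^4943=422
Found 422 at exponent 4943.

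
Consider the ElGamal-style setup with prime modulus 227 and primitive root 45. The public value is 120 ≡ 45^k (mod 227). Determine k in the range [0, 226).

Baby-step giant-step with m = ceil(sqrt(226)) = 16.
Baby table (45^j mod 227 for j=0..15):
  0:1  1:45  2:209  3:98  4:97  5:52  6:70  7:199
  8:102  9:50  10:207  11:8  12:133  13:83  14:103  15:95
Giant step factor: 45^(-16) ≡ 221 (mod 227).
Scan 120·221^i mod 227 for i = 0, 1, …:
  i=0: 120   i=1: 188   i=2: 7   i=3: 185
  i=4: 25   i=5: 77   i=6: 219   i=7: 48
  i=8: 166   i=9: 139   i=10: 74   i=11: 10
  i=12: 167   i=13: 133
Match at i=13, j=12: k = 13·16 + 12 = 220.

220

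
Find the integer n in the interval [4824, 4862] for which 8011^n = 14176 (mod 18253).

4859

Compute 8011^4824 mod 18253 = 3212, then multiply by 8011 repeatedly:
  8011^4824=3212  8011^4825=12855  8011^4826=16232  8011^4827=180  8011^4828=18246
  8011^4829=16935  8011^4830=9989  8011^4831=727  8011^4832=1290  8011^4833=2992
  8011^4834=2723  8011^4835=1618  8011^4836=2168  8011^4837=9245  8011^4838=9274
  8011^4839=4304  8011^4840=17680  8011^4841=9453  8011^4842=14539  8011^4843=17789
  8011^4844=6508  8011^4845=5020  8011^4846=3861  8011^4847=9889  8011^4848=2759
  8011^4849=16219  8011^4850=5555  8011^4851=291  8011^4852=13070  8011^4853=4562
  8011^4854=3676  8011^4855=6347  8011^4856=11212  8011^4857=14572  8011^4858=8357
  8011^4859=14176
Found 14176 at exponent 4859.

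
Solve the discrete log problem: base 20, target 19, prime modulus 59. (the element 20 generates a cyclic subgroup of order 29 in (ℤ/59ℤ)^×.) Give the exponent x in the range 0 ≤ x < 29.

Successive powers of 20 modulo 59:
  20^0=1  20^1=20  20^2=46  20^3=35  20^4=51  20^5=17
  20^6=45  20^7=15  20^8=5  20^9=41  20^10=53  20^11=57
  20^12=19
So 20^12 ≡ 19 (mod 59), giving x = 12.

12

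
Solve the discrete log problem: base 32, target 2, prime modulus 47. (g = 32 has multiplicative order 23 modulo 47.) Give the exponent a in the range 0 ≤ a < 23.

14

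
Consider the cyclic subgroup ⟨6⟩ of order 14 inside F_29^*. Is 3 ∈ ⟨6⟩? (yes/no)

⟨6⟩ has order 14; its elements mod 29 are {1, 4, 5, 6, 7, 9, 13, 16, 20, 22, 23, 24, 25, 28}.
3 is not in this set.

no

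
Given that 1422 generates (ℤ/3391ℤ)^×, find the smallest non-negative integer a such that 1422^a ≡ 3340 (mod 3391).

1040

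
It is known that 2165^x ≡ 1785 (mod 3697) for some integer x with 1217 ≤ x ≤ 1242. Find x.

1233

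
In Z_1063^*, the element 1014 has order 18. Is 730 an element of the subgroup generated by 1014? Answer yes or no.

no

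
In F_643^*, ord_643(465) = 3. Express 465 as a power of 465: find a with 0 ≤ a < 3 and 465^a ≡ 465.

1

Successive powers of 465 modulo 643:
  465^0=1  465^1=465
So 465^1 ≡ 465 (mod 643), giving a = 1.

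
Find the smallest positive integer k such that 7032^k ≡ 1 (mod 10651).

The order of 7032 must divide p − 1 = 10650 = 2 · 3 · 5^2 · 71.
Divisors: 1, 2, 3, 5, 6, 10, 15, 25, 30, 50, 71, 75, 142, 150, 213, 355, 426, 710, 1065, 1775, 2130, 3550, 5325, 10650.
Check each in increasing order: 7032^1 ≡ 7032;  7032^2 ≡ 7082;  7032^3 ≡ 7199;  7032^5 ≡ 7632;  7032^6 ≡ 8486;  7032^10 ≡ 7756;  7032^15 ≡ 6185;  7032^25 ≡ 9407;  7032^30 ≡ 6484;  7032^50 ≡ 3141;  7032^71 ≡ 9667;  7032^75 ≡ 1513;  7032^142 ≡ 9666;  7032^150 ≡ 9855;  7032^213 ≡ 10650;  7032^355 ≡ 985;  7032^426 ≡ 1.
Smallest exponent giving 1 is 426.

426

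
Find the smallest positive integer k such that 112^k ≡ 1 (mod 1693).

The order of 112 must divide p − 1 = 1692 = 2^2 · 3^2 · 47.
Divisors: 1, 2, 3, 4, 6, 9, 12, 18, 36, 47, 94, 141, 188, 282, 423, 564, 846, 1692.
Check each in increasing order: 112^1 ≡ 112;  112^2 ≡ 693;  112^3 ≡ 1431;  112^4 ≡ 1130;  112^6 ≡ 924;  112^9 ≡ 11;  112^12 ≡ 504;  112^18 ≡ 121;  112^36 ≡ 1097;  112^47 ≡ 704;  112^94 ≡ 1260;  112^141 ≡ 1601;  112^188 ≡ 1259;  112^282 ≡ 1692;  112^423 ≡ 92;  112^564 ≡ 1.
Smallest exponent giving 1 is 564.

564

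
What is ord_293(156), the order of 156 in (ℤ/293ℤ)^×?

The order of 156 must divide p − 1 = 292 = 2^2 · 73.
Divisors: 1, 2, 4, 73, 146, 292.
Check each in increasing order: 156^1 ≡ 156;  156^2 ≡ 17;  156^4 ≡ 289;  156^73 ≡ 292;  156^146 ≡ 1.
Smallest exponent giving 1 is 146.

146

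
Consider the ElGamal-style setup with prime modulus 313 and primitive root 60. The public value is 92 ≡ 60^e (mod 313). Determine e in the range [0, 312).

293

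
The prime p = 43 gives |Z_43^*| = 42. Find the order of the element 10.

21

The order of 10 must divide p − 1 = 42 = 2 · 3 · 7.
Divisors: 1, 2, 3, 6, 7, 14, 21, 42.
Check each in increasing order: 10^1 ≡ 10;  10^2 ≡ 14;  10^3 ≡ 11;  10^6 ≡ 35;  10^7 ≡ 6;  10^14 ≡ 36;  10^21 ≡ 1.
Smallest exponent giving 1 is 21.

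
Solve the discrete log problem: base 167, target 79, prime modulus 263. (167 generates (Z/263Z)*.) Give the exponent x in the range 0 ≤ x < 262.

Baby-step giant-step with m = ceil(sqrt(262)) = 17.
Baby table (167^j mod 263 for j=0..16):
  0:1  1:167  2:11  3:259  4:121  5:219  6:16  7:42
  8:176  9:199  10:95  11:85  12:256  13:146  14:186  15:28
  16:205
Giant step factor: 167^(-17) ≡ 76 (mod 263).
Scan 79·76^i mod 263 for i = 0, 1, …:
  i=0: 79   i=1: 218   i=2: 262   i=3: 187
  i=4: 10   i=5: 234   i=6: 163   i=7: 27
  i=8: 211   i=9: 256
Match at i=9, j=12: x = 9·17 + 12 = 165.

165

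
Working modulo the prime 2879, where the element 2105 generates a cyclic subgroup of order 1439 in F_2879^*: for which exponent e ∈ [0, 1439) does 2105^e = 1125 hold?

Baby-step giant-step with m = ceil(sqrt(1439)) = 38.
Baby table (2105^j mod 2879 for j=0..37):
  0:1  1:2105  2:244  3:1158  4:1956  5:410  6:2229  7:2154
  8:2624  9:1598  10:1118  11:1247  12:2166  13:1973  14:1647  15:619
  16:1687  17:1328  18:2810  19:1584  20:438  21:710  22:349  23:500
  24:1665  25:1082  26:321  27:2019  28:591  29:327  30:254  31:2055
  32:1517  33:474  34:1636  35:496  36:1882  37:106
Giant step factor: 2105^(-38) ≡ 384 (mod 2879).
Scan 1125·384^i mod 2879 for i = 0, 1, …:
  i=0: 1125   i=1: 150   i=2: 20   i=3: 1922
  i=4: 1024   i=5: 1672   i=6: 31   i=7: 388
  i=8: 2163   i=9: 1440     …   i=21: 1850
  i=22: 2166
Match at i=22, j=12: e = 22·38 + 12 = 848.

848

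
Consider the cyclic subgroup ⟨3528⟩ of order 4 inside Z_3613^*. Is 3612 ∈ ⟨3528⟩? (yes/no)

⟨3528⟩ has order 4; its elements mod 3613 are {1, 85, 3528, 3612}.
3612 is in this set.

yes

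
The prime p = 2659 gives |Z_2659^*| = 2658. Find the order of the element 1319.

The order of 1319 must divide p − 1 = 2658 = 2 · 3 · 443.
Divisors: 1, 2, 3, 6, 443, 886, 1329, 2658.
Check each in increasing order: 1319^1 ≡ 1319;  1319^2 ≡ 775;  1319^3 ≡ 1169;  1319^6 ≡ 2494;  1319^443 ≡ 904;  1319^886 ≡ 903;  1319^1329 ≡ 2658;  1319^2658 ≡ 1.
Smallest exponent giving 1 is 2658.

2658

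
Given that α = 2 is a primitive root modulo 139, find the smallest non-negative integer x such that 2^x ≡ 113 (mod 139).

Baby-step giant-step with m = ceil(sqrt(138)) = 12.
Baby table (2^j mod 139 for j=0..11):
  0:1  1:2  2:4  3:8  4:16  5:32  6:64  7:128
  8:117  9:95  10:51  11:102
Giant step factor: 2^(-12) ≡ 77 (mod 139).
Scan 113·77^i mod 139 for i = 0, 1, …:
  i=0: 113   i=1: 83   i=2: 136   i=3: 47
  i=4: 5   i=5: 107   i=6: 38   i=7: 7
  i=8: 122   i=9: 81   i=10: 121   i=11: 4
Match at i=11, j=2: x = 11·12 + 2 = 134.

134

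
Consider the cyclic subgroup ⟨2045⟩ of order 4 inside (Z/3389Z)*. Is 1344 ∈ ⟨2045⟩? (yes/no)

yes

⟨2045⟩ has order 4; its elements mod 3389 are {1, 1344, 2045, 3388}.
1344 is in this set.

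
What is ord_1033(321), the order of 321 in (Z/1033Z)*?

The order of 321 must divide p − 1 = 1032 = 2^3 · 3 · 43.
Divisors: 1, 2, 3, 4, 6, 8, 12, 24, 43, 86, 129, 172, 258, 344, 516, 1032.
Check each in increasing order: 321^1 ≡ 321;  321^2 ≡ 774;  321^3 ≡ 534;  321^4 ≡ 969;  321^6 ≡ 48;  321^8 ≡ 997;  321^12 ≡ 238;  321^24 ≡ 862;  321^43 ≡ 635;  321^86 ≡ 355;  321^129 ≡ 231;  321^172 ≡ 1032;  321^258 ≡ 678;  321^344 ≡ 1.
Smallest exponent giving 1 is 344.

344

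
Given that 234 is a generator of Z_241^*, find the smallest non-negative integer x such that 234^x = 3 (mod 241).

182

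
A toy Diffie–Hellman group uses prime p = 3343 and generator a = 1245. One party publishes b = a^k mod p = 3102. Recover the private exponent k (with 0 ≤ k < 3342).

1220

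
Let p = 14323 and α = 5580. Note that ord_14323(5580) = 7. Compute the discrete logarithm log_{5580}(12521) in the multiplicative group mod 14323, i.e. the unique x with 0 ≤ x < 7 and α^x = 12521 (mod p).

2

Successive powers of 5580 modulo 14323:
  5580^0=1  5580^1=5580  5580^2=12521
So 5580^2 ≡ 12521 (mod 14323), giving x = 2.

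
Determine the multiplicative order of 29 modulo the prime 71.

The order of 29 must divide p − 1 = 70 = 2 · 5 · 7.
Divisors: 1, 2, 5, 7, 10, 14, 35, 70.
Check each in increasing order: 29^1 ≡ 29;  29^2 ≡ 60;  29^5 ≡ 30;  29^7 ≡ 25;  29^10 ≡ 48;  29^14 ≡ 57;  29^35 ≡ 1.
Smallest exponent giving 1 is 35.

35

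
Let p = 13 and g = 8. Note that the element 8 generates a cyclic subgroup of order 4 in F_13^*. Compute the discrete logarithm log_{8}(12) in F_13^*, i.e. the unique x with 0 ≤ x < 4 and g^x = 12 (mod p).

2

Successive powers of 8 modulo 13:
  8^0=1  8^1=8  8^2=12
So 8^2 ≡ 12 (mod 13), giving x = 2.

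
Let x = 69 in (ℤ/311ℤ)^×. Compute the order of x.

310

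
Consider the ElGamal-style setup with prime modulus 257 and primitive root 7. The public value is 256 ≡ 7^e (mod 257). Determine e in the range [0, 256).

Baby-step giant-step with m = ceil(sqrt(256)) = 16.
Baby table (7^j mod 257 for j=0..15):
  0:1  1:7  2:49  3:86  4:88  5:102  6:200  7:115
  8:34  9:238  10:124  11:97  12:165  13:127  14:118  15:55
Giant step factor: 7^(-16) ≡ 255 (mod 257).
Scan 256·255^i mod 257 for i = 0, 1, …:
  i=0: 256   i=1: 2   i=2: 253   i=3: 8
  i=4: 241   i=5: 32   i=6: 193   i=7: 128
  i=8: 1
Match at i=8, j=0: e = 8·16 + 0 = 128.

128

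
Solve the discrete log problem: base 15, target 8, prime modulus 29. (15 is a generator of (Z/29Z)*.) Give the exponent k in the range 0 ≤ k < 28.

25

Successive powers of 15 modulo 29:
  15^0=1  15^1=15  15^2=22  15^3=11  15^4=20  15^5=10
  15^6=5  15^7=17  15^8=23  15^9=26  15^10=13  15^11=21
  15^12=25  15^13=27  15^14=28  15^15=14  15^16=7  15^17=18
  15^18=9  15^19=19  15^20=24  15^21=12  15^22=6  15^23=3
  15^24=16  15^25=8
So 15^25 ≡ 8 (mod 29), giving k = 25.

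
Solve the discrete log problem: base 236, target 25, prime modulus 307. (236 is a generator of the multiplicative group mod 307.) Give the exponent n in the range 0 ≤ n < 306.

262

Baby-step giant-step with m = ceil(sqrt(306)) = 18.
Baby table (236^j mod 307 for j=0..17):
  0:1  1:236  2:129  3:51  4:63  5:132  6:145  7:143
  8:285  9:27  10:232  11:106  12:149  13:166  14:187  15:231
  16:177  17:20
Giant step factor: 236^(-18) ≡ 299 (mod 307).
Scan 25·299^i mod 307 for i = 0, 1, …:
  i=0: 25   i=1: 107   i=2: 65   i=3: 94
  i=4: 169   i=5: 183   i=6: 71   i=7: 46
  i=8: 246   i=9: 181     …   i=13: 278
  i=14: 232
Match at i=14, j=10: n = 14·18 + 10 = 262.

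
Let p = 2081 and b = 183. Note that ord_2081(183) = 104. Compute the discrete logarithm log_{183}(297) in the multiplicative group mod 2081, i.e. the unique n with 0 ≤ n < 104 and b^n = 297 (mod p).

89

Baby-step giant-step with m = ceil(sqrt(104)) = 11.
Baby table (183^j mod 2081 for j=0..10):
  0:1  1:183  2:193  3:2023  4:1872  5:1292  6:1283  7:1717
  8:2061  9:502  10:302
Giant step factor: 183^(-11) ≡ 357 (mod 2081).
Scan 297·357^i mod 2081 for i = 0, 1, …:
  i=0: 297   i=1: 1979   i=2: 1044   i=3: 209
  i=4: 1778   i=5: 41   i=6: 70   i=7: 18
  i=8: 183
Match at i=8, j=1: n = 8·11 + 1 = 89.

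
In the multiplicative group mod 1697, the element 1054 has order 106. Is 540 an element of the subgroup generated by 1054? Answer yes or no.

540 ∈ ⟨1054⟩ iff 540^106 ≡ 1 (mod 1697), since |⟨1054⟩| = 106.
540^106 mod 1697 = 1296.
Since 1296 ≠ 1, 540 does not lie in the subgroup.

no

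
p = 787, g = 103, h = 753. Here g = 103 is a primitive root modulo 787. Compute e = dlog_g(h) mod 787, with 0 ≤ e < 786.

365

Baby-step giant-step with m = ceil(sqrt(786)) = 29.
Baby table (103^j mod 787 for j=0..28):
  0:1  1:103  2:378  3:371  4:437  5:152  6:703  7:5
  8:515  9:316  10:281  11:611  12:760  13:367  14:25  15:214
  16:6  17:618  18:694  19:652  20:261  21:125  22:283  23:30
  24:729  25:322  26:112  27:518  28:625
Giant step factor: 103^(-29) ≡ 688 (mod 787).
Scan 753·688^i mod 787 for i = 0, 1, …:
  i=0: 753   i=1: 218   i=2: 454   i=3: 700
  i=4: 743   i=5: 421   i=6: 32   i=7: 767
  i=8: 406   i=9: 730   i=10: 134   i=11: 113
  i=12: 618
Match at i=12, j=17: e = 12·29 + 17 = 365.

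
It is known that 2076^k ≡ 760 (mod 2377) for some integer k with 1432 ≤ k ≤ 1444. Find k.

1434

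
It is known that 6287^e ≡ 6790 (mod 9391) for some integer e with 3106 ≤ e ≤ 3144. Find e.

3137

Compute 6287^3106 mod 9391 = 7149, then multiply by 6287 repeatedly:
  6287^3106=7149  6287^3107=437  6287^3108=5247  6287^3109=6697  6287^3110=4186
  6287^3111=3800  6287^3112=9287  6287^3113=3522  6287^3114=8227  6287^3115=6912
  6287^3116=3587  6287^3117=3678  6287^3118=2944  6287^3119=8658  6287^3120=2610
  6287^3121=2993  6287^3122=6818  6287^3123=4242  6287^3124=8405  6287^3125=8469
  6287^3126=7024  6287^3127=3406  6287^3128=2042  6287^3129=557  6287^3130=8407
  6287^3131=2261  6287^3132=6324  6287^3133=6885  6287^3134=2876  6287^3135=3737
  6287^3136=7628  6287^3137=6790
Found 6790 at exponent 3137.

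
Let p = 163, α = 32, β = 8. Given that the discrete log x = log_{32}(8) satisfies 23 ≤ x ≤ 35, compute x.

Compute 32^23 mod 163 = 89, then multiply by 32 repeatedly:
  32^23=89  32^24=77  32^25=19  32^26=119  32^27=59
  32^28=95  32^29=106  32^30=132  32^31=149  32^32=41
  32^33=8
Found 8 at exponent 33.

33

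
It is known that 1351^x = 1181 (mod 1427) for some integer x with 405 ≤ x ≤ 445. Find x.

Compute 1351^405 mod 1427 = 945, then multiply by 1351 repeatedly:
  1351^405=945  1351^406=957  1351^407=45  1351^408=861  1351^409=206
  1351^410=41  1351^411=1165  1351^412=1361  1351^413=735  1351^414=1220
  1351^415=35  1351^416=194  1351^417=953  1351^418=349  1351^419=589
  1351^420=900  1351^421=96  1351^422=1266  1351^423=820  1351^424=468
  1351^425=107  1351^426=430  1351^427=141  1351^428=700  1351^429=1026
  1351^430=509  1351^431=1272  1351^432=364  1351^433=876  1351^434=493
  1351^435=1061  1351^436=703  1351^437=798  1351^438=713  1351^439=38
  1351^440=1393  1351^441=1157  1351^442=542  1351^443=191  1351^444=1181
Found 1181 at exponent 444.

444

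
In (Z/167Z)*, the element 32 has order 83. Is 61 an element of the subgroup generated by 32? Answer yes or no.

61 ∈ ⟨32⟩ iff 61^83 ≡ 1 (mod 167), since |⟨32⟩| = 83.
61^83 mod 167 = 1.
Since 1 = 1, 61 lies in the subgroup.

yes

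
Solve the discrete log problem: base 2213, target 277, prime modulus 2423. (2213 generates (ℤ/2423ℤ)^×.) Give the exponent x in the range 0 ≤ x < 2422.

322

Baby-step giant-step with m = ceil(sqrt(2422)) = 50.
Baby table (2213^j mod 2423 for j=0..49):
  0:1  1:2213  2:486  3:2129  4:1165  5:73  6:1631  7:1556
  8:345  9:240  10:483  11:336  12:2130  13:955  14:559  15:1337
  16:298  17:418  18:1871  19:2039  20:681  21:2370  22:1438  23:895
  24:1044  25:1253  26:977  27:785  28:2337  29:1099  30:1818  31:1054
  32:1576  33:991  34:268  35:1872  36:1829  37:1167  38:2076  39:180
  40:968  41:252  42:386  43:1322  44:1025  45:397  46:1435  47:1525
  48:2009  49:2135
Giant step factor: 2213^(-50) ≡ 51 (mod 2423).
Scan 277·51^i mod 2423 for i = 0, 1, …:
  i=0: 277   i=1: 2012   i=2: 846   i=3: 1955
  i=4: 362   i=5: 1501   i=6: 1438
Match at i=6, j=22: x = 6·50 + 22 = 322.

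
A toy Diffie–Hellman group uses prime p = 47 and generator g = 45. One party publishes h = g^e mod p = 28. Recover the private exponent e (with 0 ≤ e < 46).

14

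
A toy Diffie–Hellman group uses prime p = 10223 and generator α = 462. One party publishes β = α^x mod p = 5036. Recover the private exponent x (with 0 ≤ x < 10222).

5359

Baby-step giant-step with m = ceil(sqrt(10222)) = 102.
Baby table (462^j mod 10223 for j=0..101):
  0:1  1:462  2:8984  3:70  4:1671  5:5277  6:4900  7:4517
  8:1362  9:5641  10:9500  11:3333  12:6396  13:505  14:8404  15:8131
  16:4681  17:5569  18:6905  19:534  20:1356  21:2869  22:6711  23:2913
  24:6593  25:9735  26:9673  27:1475  28:6732  29:2392  30:1020  31:982
  32:3872  33:10062  34:7402  35:5242  36:9176  37:6990  38:9135  39:8494
  40:8819  41:5624  42:1646  43:3950  44:5206  45:2767  46:479  47:6615
  48:9676  49:2861  50:3015  51:2602  52:6033  53:6590  54:8349  55:3167
  56:1265  57:1719  58:7007  59:6766  60:7877  61:10009  62:3362  63:9571
  64:5466  65:211  66:5475  67:4369  68:4547  69:4999  70:9363  71:1377
  72:2348  73:1138  74:4383  75:792  76:8099  77:120  78:4325  79:4665
  80:8400  81:6283  82:9637  83:5289  84:221  85:10095  86:2202  87:5247
  88:1263  89:795  90:9485  91:6626  92:4535  93:9678  94:3785  95:537
  96:2742  97:9375  98:6921  99:7926  100:1978  101:3989
Giant step factor: 462^(-102) ≡ 92 (mod 10223).
Scan 5036·92^i mod 10223 for i = 0, 1, …:
  i=0: 5036   i=1: 3277   i=2: 5017   i=3: 1529
  i=4: 7769   i=5: 9361   i=6: 2480   i=7: 3254
  i=8: 2901   i=9: 1094     …   i=51: 6146
  i=52: 3167
Match at i=52, j=55: x = 52·102 + 55 = 5359.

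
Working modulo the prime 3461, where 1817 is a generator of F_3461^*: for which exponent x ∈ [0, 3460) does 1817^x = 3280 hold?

Baby-step giant-step with m = ceil(sqrt(3460)) = 59.
Baby table (1817^j mod 3461 for j=0..58):
  0:1  1:1817  2:3156  3:3036  4:3039  5:1568  6:653  7:2839
  8:1573  9:2816  10:1314  11:2909  12:706  13:2232  14:2713  15:1057
  16:3175  17:2949  18:705  19:415  20:3018  21:1482  22:136  23:1381
  24:52  25:1037  26:1445  27:2127  28:2283  29:1933  30:2807  31:2266
  32:2193  33:1070  34:2569  35:2445  36:2102  37:1851  38:2636  39:3049
  40:2433  41:1064  42:2050  43:814  44:1191  45:922  46:150  47:2592
  48:2704  49:2009  50:2459  51:3313  52:1042  53:147  54:602  55:158
  56:3284  57:264  58:2070
Giant step factor: 1817^(-59) ≡ 1789 (mod 3461).
Scan 3280·1789^i mod 3461 for i = 0, 1, …:
  i=0: 3280   i=1: 1525   i=2: 957   i=3: 2339
  i=4: 122   i=5: 215   i=6: 464   i=7: 2917
  i=8: 2786   i=9: 314   i=10: 1064
Match at i=10, j=41: x = 10·59 + 41 = 631.

631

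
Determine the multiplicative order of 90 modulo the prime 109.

36

The order of 90 must divide p − 1 = 108 = 2^2 · 3^3.
Divisors: 1, 2, 3, 4, 6, 9, 12, 18, 27, 36, 54, 108.
Check each in increasing order: 90^1 ≡ 90;  90^2 ≡ 34;  90^3 ≡ 8;  90^4 ≡ 66;  90^6 ≡ 64;  90^9 ≡ 76;  90^12 ≡ 63;  90^18 ≡ 108;  90^27 ≡ 33;  90^36 ≡ 1.
Smallest exponent giving 1 is 36.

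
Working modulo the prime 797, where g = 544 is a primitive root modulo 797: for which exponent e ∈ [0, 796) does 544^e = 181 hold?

488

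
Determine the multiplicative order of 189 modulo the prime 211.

105

The order of 189 must divide p − 1 = 210 = 2 · 3 · 5 · 7.
Divisors: 1, 2, 3, 5, 6, 7, 10, 14, 15, 21, 30, 35, 42, 70, 105, 210.
Check each in increasing order: 189^1 ≡ 189;  189^2 ≡ 62;  189^3 ≡ 113;  189^5 ≡ 43;  189^6 ≡ 109;  189^7 ≡ 134;  189^10 ≡ 161;  189^14 ≡ 21;  189^15 ≡ 171;  189^21 ≡ 71;  189^30 ≡ 123;  189^35 ≡ 14;  189^42 ≡ 188;  189^70 ≡ 196;  189^105 ≡ 1.
Smallest exponent giving 1 is 105.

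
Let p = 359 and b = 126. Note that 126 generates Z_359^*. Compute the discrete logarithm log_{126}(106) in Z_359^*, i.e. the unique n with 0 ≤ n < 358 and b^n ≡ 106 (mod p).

171

Baby-step giant-step with m = ceil(sqrt(358)) = 19.
Baby table (126^j mod 359 for j=0..18):
  0:1  1:126  2:80  3:28  4:297  5:86  6:66  7:59
  8:254  9:53  10:216  11:291  12:48  13:304  14:250  15:267
  16:255  17:179  18:296
Giant step factor: 126^(-19) ≡ 350 (mod 359).
Scan 106·350^i mod 359 for i = 0, 1, …:
  i=0: 106   i=1: 123   i=2: 329   i=3: 270
  i=4: 83   i=5: 330   i=6: 261   i=7: 164
  i=8: 319   i=9: 1
Match at i=9, j=0: n = 9·19 + 0 = 171.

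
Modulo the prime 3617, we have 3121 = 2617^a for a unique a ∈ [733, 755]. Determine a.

753

Compute 2617^733 mod 3617 = 2871, then multiply by 2617 repeatedly:
  2617^733=2871  2617^734=898  2617^735=2633  2617^736=176  2617^737=1233
  2617^738=397  2617^739=870  2617^740=1697  2617^741=2990  2617^742=1259
  2617^743=3333  2617^744=1874  2617^745=3223  2617^746=3364  2617^747=3427
  2617^748=1916  2617^749=1010  2617^750=2760  2617^751=3388  2617^752=1129
  2617^753=3121
Found 3121 at exponent 753.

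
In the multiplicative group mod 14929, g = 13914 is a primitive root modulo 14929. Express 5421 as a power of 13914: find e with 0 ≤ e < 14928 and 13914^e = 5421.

8020

Baby-step giant-step with m = ceil(sqrt(14928)) = 123.
Baby table (13914^j mod 14929 for j=0..122):
  0:1  1:13914  2:124  3:8501  4:447  5:9094  6:10641  7:7981
  8:5732  9:4330  10:9105  11:14405  12:9345  13:9669  14:9247  15:4636
  16:12024  17:7562  18:13005  19:12090  20:288  21:6260  22:5854  23:14861
  24:9304  25:6497  26:4163  27:14391  28:8626  29:7933  30:9665  31:13307
  32:4140  33:7878  34:5774  35:6487  36:14313  37:13151  38:13190  39:3463
  40:8299  41:11400  42:13904  43:10274  44:7261  45:5011  46:4624  47:9275
  48:6074  49:567  50:6726  51:10592  52:12929  53:14585  54:5793  55:2131
  56:1740  57:10451  58:6754  59:12030  60:1472  61:13749  62:3380  63:2970
  64:1108  65:9984  66:3031  67:13838  68:2619  69:14006  70:11247  71:4980
  72:6231  73:5431  74:11265  75:1639  76:8463  77:9159  78:4382  79:1112
  80:5924  81:3527  82:3055  83:4407  84:5595  85:9024  86:7046  87:14230
  88:7822  89:2898  90:14472  91:1056  92:3048  93:11512  94:4727  95:9233
  96:3917  97:10288  98:7980  99:6747  100:4206  101:604  102:13958  103:251
  104:13957  105:1266  106:13833  107:7694  108:13386  109:13529  110:2745  111:5548
  112:11942  113:1218  114:2837  115:1742  116:8421  117:7002  118:14103  119:2366
  120:2079  121:9733  122:4003
Giant step factor: 13914^(-123) ≡ 3737 (mod 14929).
Scan 5421·3737^i mod 14929 for i = 0, 1, …:
  i=0: 5421   i=1: 14553   i=2: 13143   i=3: 13910
  i=4: 13821   i=5: 9666   i=6: 8591   i=7: 7217
  i=8: 8155   i=9: 5146     …   i=64: 3725
  i=65: 6497
Match at i=65, j=25: e = 65·123 + 25 = 8020.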